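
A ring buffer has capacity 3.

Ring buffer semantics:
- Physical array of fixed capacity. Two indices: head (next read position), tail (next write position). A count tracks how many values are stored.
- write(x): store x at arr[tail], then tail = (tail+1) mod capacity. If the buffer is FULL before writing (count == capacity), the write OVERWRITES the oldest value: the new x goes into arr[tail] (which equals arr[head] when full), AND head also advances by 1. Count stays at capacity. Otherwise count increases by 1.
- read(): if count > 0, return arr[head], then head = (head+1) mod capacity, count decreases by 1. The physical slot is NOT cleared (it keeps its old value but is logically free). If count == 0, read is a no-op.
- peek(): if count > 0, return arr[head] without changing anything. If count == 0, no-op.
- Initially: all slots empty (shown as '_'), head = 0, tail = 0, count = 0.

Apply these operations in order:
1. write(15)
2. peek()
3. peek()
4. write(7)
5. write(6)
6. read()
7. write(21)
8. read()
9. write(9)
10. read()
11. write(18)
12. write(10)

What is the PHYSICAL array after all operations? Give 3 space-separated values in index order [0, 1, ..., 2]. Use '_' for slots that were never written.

After op 1 (write(15)): arr=[15 _ _] head=0 tail=1 count=1
After op 2 (peek()): arr=[15 _ _] head=0 tail=1 count=1
After op 3 (peek()): arr=[15 _ _] head=0 tail=1 count=1
After op 4 (write(7)): arr=[15 7 _] head=0 tail=2 count=2
After op 5 (write(6)): arr=[15 7 6] head=0 tail=0 count=3
After op 6 (read()): arr=[15 7 6] head=1 tail=0 count=2
After op 7 (write(21)): arr=[21 7 6] head=1 tail=1 count=3
After op 8 (read()): arr=[21 7 6] head=2 tail=1 count=2
After op 9 (write(9)): arr=[21 9 6] head=2 tail=2 count=3
After op 10 (read()): arr=[21 9 6] head=0 tail=2 count=2
After op 11 (write(18)): arr=[21 9 18] head=0 tail=0 count=3
After op 12 (write(10)): arr=[10 9 18] head=1 tail=1 count=3

Answer: 10 9 18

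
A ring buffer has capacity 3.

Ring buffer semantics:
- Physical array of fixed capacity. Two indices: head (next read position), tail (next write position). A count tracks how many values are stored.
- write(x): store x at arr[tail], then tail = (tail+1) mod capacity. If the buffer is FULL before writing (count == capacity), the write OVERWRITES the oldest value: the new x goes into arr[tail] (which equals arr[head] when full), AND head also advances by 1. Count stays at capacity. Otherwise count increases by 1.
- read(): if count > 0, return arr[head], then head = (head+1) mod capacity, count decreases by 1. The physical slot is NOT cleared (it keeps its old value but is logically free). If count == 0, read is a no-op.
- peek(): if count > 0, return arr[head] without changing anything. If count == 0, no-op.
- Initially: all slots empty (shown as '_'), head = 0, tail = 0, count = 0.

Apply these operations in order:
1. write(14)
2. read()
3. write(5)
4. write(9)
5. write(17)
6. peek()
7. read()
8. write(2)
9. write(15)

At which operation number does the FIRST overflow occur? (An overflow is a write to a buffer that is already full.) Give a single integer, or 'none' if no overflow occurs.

Answer: 9

Derivation:
After op 1 (write(14)): arr=[14 _ _] head=0 tail=1 count=1
After op 2 (read()): arr=[14 _ _] head=1 tail=1 count=0
After op 3 (write(5)): arr=[14 5 _] head=1 tail=2 count=1
After op 4 (write(9)): arr=[14 5 9] head=1 tail=0 count=2
After op 5 (write(17)): arr=[17 5 9] head=1 tail=1 count=3
After op 6 (peek()): arr=[17 5 9] head=1 tail=1 count=3
After op 7 (read()): arr=[17 5 9] head=2 tail=1 count=2
After op 8 (write(2)): arr=[17 2 9] head=2 tail=2 count=3
After op 9 (write(15)): arr=[17 2 15] head=0 tail=0 count=3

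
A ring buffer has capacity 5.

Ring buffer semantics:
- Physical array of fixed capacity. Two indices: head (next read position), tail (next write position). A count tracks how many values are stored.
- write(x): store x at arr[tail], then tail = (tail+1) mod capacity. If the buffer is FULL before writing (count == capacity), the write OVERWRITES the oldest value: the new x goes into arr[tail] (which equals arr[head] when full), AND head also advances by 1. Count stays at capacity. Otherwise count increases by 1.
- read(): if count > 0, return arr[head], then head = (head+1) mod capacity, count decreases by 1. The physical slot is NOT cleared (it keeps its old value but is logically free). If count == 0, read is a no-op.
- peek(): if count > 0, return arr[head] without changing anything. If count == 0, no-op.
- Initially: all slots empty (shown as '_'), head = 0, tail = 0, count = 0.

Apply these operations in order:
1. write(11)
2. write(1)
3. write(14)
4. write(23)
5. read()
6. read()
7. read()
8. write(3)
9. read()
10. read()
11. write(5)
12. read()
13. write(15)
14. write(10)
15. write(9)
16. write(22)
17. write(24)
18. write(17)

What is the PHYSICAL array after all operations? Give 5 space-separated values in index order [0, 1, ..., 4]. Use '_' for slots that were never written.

After op 1 (write(11)): arr=[11 _ _ _ _] head=0 tail=1 count=1
After op 2 (write(1)): arr=[11 1 _ _ _] head=0 tail=2 count=2
After op 3 (write(14)): arr=[11 1 14 _ _] head=0 tail=3 count=3
After op 4 (write(23)): arr=[11 1 14 23 _] head=0 tail=4 count=4
After op 5 (read()): arr=[11 1 14 23 _] head=1 tail=4 count=3
After op 6 (read()): arr=[11 1 14 23 _] head=2 tail=4 count=2
After op 7 (read()): arr=[11 1 14 23 _] head=3 tail=4 count=1
After op 8 (write(3)): arr=[11 1 14 23 3] head=3 tail=0 count=2
After op 9 (read()): arr=[11 1 14 23 3] head=4 tail=0 count=1
After op 10 (read()): arr=[11 1 14 23 3] head=0 tail=0 count=0
After op 11 (write(5)): arr=[5 1 14 23 3] head=0 tail=1 count=1
After op 12 (read()): arr=[5 1 14 23 3] head=1 tail=1 count=0
After op 13 (write(15)): arr=[5 15 14 23 3] head=1 tail=2 count=1
After op 14 (write(10)): arr=[5 15 10 23 3] head=1 tail=3 count=2
After op 15 (write(9)): arr=[5 15 10 9 3] head=1 tail=4 count=3
After op 16 (write(22)): arr=[5 15 10 9 22] head=1 tail=0 count=4
After op 17 (write(24)): arr=[24 15 10 9 22] head=1 tail=1 count=5
After op 18 (write(17)): arr=[24 17 10 9 22] head=2 tail=2 count=5

Answer: 24 17 10 9 22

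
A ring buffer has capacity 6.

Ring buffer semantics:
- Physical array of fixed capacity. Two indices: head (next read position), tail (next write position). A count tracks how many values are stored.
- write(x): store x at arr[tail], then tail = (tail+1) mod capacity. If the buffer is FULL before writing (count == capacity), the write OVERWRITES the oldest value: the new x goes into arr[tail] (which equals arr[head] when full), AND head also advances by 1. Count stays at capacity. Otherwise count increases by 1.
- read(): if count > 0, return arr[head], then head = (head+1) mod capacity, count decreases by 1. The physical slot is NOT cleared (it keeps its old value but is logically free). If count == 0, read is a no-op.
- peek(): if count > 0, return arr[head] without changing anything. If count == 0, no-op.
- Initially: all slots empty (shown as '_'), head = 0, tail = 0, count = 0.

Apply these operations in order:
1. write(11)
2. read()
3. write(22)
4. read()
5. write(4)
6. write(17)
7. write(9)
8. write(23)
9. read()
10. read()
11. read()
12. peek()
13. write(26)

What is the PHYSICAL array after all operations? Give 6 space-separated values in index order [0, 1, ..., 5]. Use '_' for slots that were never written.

After op 1 (write(11)): arr=[11 _ _ _ _ _] head=0 tail=1 count=1
After op 2 (read()): arr=[11 _ _ _ _ _] head=1 tail=1 count=0
After op 3 (write(22)): arr=[11 22 _ _ _ _] head=1 tail=2 count=1
After op 4 (read()): arr=[11 22 _ _ _ _] head=2 tail=2 count=0
After op 5 (write(4)): arr=[11 22 4 _ _ _] head=2 tail=3 count=1
After op 6 (write(17)): arr=[11 22 4 17 _ _] head=2 tail=4 count=2
After op 7 (write(9)): arr=[11 22 4 17 9 _] head=2 tail=5 count=3
After op 8 (write(23)): arr=[11 22 4 17 9 23] head=2 tail=0 count=4
After op 9 (read()): arr=[11 22 4 17 9 23] head=3 tail=0 count=3
After op 10 (read()): arr=[11 22 4 17 9 23] head=4 tail=0 count=2
After op 11 (read()): arr=[11 22 4 17 9 23] head=5 tail=0 count=1
After op 12 (peek()): arr=[11 22 4 17 9 23] head=5 tail=0 count=1
After op 13 (write(26)): arr=[26 22 4 17 9 23] head=5 tail=1 count=2

Answer: 26 22 4 17 9 23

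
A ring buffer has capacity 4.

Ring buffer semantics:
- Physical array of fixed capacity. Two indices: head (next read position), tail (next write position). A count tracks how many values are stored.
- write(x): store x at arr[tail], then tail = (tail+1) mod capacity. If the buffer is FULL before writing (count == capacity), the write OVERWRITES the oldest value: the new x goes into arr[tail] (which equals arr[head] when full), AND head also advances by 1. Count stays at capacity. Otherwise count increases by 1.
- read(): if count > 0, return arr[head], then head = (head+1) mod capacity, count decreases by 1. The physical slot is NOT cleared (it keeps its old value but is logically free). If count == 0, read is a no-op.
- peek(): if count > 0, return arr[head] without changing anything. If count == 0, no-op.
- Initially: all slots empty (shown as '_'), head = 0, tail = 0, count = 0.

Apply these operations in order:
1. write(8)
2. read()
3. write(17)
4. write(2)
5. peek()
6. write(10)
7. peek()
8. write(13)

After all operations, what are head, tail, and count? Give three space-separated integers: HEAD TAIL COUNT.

Answer: 1 1 4

Derivation:
After op 1 (write(8)): arr=[8 _ _ _] head=0 tail=1 count=1
After op 2 (read()): arr=[8 _ _ _] head=1 tail=1 count=0
After op 3 (write(17)): arr=[8 17 _ _] head=1 tail=2 count=1
After op 4 (write(2)): arr=[8 17 2 _] head=1 tail=3 count=2
After op 5 (peek()): arr=[8 17 2 _] head=1 tail=3 count=2
After op 6 (write(10)): arr=[8 17 2 10] head=1 tail=0 count=3
After op 7 (peek()): arr=[8 17 2 10] head=1 tail=0 count=3
After op 8 (write(13)): arr=[13 17 2 10] head=1 tail=1 count=4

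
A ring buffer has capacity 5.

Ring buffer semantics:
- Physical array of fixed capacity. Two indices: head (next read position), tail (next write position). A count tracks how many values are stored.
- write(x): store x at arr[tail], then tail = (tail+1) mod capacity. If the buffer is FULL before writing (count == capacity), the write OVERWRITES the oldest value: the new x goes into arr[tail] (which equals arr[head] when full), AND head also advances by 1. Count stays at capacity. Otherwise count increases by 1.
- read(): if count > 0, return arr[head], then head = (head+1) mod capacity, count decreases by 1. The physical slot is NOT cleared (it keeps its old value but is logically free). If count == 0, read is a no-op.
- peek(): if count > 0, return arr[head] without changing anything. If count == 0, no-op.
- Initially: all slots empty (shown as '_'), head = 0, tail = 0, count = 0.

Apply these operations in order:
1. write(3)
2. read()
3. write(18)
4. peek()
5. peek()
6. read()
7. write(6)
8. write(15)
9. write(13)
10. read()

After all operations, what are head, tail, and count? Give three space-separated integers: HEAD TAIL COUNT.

Answer: 3 0 2

Derivation:
After op 1 (write(3)): arr=[3 _ _ _ _] head=0 tail=1 count=1
After op 2 (read()): arr=[3 _ _ _ _] head=1 tail=1 count=0
After op 3 (write(18)): arr=[3 18 _ _ _] head=1 tail=2 count=1
After op 4 (peek()): arr=[3 18 _ _ _] head=1 tail=2 count=1
After op 5 (peek()): arr=[3 18 _ _ _] head=1 tail=2 count=1
After op 6 (read()): arr=[3 18 _ _ _] head=2 tail=2 count=0
After op 7 (write(6)): arr=[3 18 6 _ _] head=2 tail=3 count=1
After op 8 (write(15)): arr=[3 18 6 15 _] head=2 tail=4 count=2
After op 9 (write(13)): arr=[3 18 6 15 13] head=2 tail=0 count=3
After op 10 (read()): arr=[3 18 6 15 13] head=3 tail=0 count=2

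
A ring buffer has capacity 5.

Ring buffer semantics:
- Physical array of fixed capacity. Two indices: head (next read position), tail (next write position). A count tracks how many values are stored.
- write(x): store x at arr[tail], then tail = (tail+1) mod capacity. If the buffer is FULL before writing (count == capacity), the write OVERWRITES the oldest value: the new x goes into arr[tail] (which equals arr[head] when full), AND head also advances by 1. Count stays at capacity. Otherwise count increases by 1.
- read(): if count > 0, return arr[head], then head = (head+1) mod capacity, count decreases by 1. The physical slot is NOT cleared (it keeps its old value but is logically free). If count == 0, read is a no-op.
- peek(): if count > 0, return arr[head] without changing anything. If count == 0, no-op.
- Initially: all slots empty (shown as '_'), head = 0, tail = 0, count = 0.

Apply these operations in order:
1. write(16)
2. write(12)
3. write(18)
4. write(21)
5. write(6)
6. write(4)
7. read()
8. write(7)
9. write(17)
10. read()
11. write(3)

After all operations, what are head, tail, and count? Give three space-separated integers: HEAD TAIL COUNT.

After op 1 (write(16)): arr=[16 _ _ _ _] head=0 tail=1 count=1
After op 2 (write(12)): arr=[16 12 _ _ _] head=0 tail=2 count=2
After op 3 (write(18)): arr=[16 12 18 _ _] head=0 tail=3 count=3
After op 4 (write(21)): arr=[16 12 18 21 _] head=0 tail=4 count=4
After op 5 (write(6)): arr=[16 12 18 21 6] head=0 tail=0 count=5
After op 6 (write(4)): arr=[4 12 18 21 6] head=1 tail=1 count=5
After op 7 (read()): arr=[4 12 18 21 6] head=2 tail=1 count=4
After op 8 (write(7)): arr=[4 7 18 21 6] head=2 tail=2 count=5
After op 9 (write(17)): arr=[4 7 17 21 6] head=3 tail=3 count=5
After op 10 (read()): arr=[4 7 17 21 6] head=4 tail=3 count=4
After op 11 (write(3)): arr=[4 7 17 3 6] head=4 tail=4 count=5

Answer: 4 4 5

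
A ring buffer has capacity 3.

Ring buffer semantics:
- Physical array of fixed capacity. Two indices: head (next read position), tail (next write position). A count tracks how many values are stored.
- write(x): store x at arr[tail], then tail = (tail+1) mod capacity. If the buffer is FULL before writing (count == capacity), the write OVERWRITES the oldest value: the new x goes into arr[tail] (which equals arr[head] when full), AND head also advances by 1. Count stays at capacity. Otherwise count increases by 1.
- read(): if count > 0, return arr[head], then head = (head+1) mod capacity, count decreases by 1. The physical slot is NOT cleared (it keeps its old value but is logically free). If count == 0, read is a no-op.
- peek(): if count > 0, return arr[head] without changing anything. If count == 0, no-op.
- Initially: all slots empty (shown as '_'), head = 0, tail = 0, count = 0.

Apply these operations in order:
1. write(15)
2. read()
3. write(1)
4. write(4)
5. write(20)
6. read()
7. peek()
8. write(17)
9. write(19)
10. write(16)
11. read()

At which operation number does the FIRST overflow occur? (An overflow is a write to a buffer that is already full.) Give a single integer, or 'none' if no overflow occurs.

After op 1 (write(15)): arr=[15 _ _] head=0 tail=1 count=1
After op 2 (read()): arr=[15 _ _] head=1 tail=1 count=0
After op 3 (write(1)): arr=[15 1 _] head=1 tail=2 count=1
After op 4 (write(4)): arr=[15 1 4] head=1 tail=0 count=2
After op 5 (write(20)): arr=[20 1 4] head=1 tail=1 count=3
After op 6 (read()): arr=[20 1 4] head=2 tail=1 count=2
After op 7 (peek()): arr=[20 1 4] head=2 tail=1 count=2
After op 8 (write(17)): arr=[20 17 4] head=2 tail=2 count=3
After op 9 (write(19)): arr=[20 17 19] head=0 tail=0 count=3
After op 10 (write(16)): arr=[16 17 19] head=1 tail=1 count=3
After op 11 (read()): arr=[16 17 19] head=2 tail=1 count=2

Answer: 9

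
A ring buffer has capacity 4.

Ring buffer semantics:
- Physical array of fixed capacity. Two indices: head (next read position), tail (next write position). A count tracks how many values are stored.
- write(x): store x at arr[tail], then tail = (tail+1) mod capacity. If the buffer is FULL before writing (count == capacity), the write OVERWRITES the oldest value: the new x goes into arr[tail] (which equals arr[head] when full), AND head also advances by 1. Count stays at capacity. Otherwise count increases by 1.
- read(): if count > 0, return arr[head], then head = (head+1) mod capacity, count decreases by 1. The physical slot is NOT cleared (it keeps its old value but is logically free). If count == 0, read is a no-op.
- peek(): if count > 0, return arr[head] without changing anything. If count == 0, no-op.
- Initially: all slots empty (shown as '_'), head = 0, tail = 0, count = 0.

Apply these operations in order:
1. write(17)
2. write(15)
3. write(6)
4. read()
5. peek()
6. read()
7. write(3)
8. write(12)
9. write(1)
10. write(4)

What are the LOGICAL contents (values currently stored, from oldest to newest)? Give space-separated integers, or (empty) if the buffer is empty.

After op 1 (write(17)): arr=[17 _ _ _] head=0 tail=1 count=1
After op 2 (write(15)): arr=[17 15 _ _] head=0 tail=2 count=2
After op 3 (write(6)): arr=[17 15 6 _] head=0 tail=3 count=3
After op 4 (read()): arr=[17 15 6 _] head=1 tail=3 count=2
After op 5 (peek()): arr=[17 15 6 _] head=1 tail=3 count=2
After op 6 (read()): arr=[17 15 6 _] head=2 tail=3 count=1
After op 7 (write(3)): arr=[17 15 6 3] head=2 tail=0 count=2
After op 8 (write(12)): arr=[12 15 6 3] head=2 tail=1 count=3
After op 9 (write(1)): arr=[12 1 6 3] head=2 tail=2 count=4
After op 10 (write(4)): arr=[12 1 4 3] head=3 tail=3 count=4

Answer: 3 12 1 4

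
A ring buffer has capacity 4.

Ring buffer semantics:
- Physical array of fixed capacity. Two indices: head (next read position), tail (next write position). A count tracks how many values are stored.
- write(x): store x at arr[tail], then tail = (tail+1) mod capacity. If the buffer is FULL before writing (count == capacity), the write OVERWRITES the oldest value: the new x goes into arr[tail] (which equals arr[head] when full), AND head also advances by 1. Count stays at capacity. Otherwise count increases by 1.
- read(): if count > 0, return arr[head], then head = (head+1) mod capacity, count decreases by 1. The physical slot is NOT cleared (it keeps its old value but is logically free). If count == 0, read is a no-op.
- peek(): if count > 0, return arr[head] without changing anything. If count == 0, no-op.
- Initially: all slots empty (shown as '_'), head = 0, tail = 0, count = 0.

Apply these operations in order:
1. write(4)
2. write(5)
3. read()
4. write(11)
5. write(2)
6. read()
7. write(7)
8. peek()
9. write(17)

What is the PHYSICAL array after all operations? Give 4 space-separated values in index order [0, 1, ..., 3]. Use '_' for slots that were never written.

Answer: 7 17 11 2

Derivation:
After op 1 (write(4)): arr=[4 _ _ _] head=0 tail=1 count=1
After op 2 (write(5)): arr=[4 5 _ _] head=0 tail=2 count=2
After op 3 (read()): arr=[4 5 _ _] head=1 tail=2 count=1
After op 4 (write(11)): arr=[4 5 11 _] head=1 tail=3 count=2
After op 5 (write(2)): arr=[4 5 11 2] head=1 tail=0 count=3
After op 6 (read()): arr=[4 5 11 2] head=2 tail=0 count=2
After op 7 (write(7)): arr=[7 5 11 2] head=2 tail=1 count=3
After op 8 (peek()): arr=[7 5 11 2] head=2 tail=1 count=3
After op 9 (write(17)): arr=[7 17 11 2] head=2 tail=2 count=4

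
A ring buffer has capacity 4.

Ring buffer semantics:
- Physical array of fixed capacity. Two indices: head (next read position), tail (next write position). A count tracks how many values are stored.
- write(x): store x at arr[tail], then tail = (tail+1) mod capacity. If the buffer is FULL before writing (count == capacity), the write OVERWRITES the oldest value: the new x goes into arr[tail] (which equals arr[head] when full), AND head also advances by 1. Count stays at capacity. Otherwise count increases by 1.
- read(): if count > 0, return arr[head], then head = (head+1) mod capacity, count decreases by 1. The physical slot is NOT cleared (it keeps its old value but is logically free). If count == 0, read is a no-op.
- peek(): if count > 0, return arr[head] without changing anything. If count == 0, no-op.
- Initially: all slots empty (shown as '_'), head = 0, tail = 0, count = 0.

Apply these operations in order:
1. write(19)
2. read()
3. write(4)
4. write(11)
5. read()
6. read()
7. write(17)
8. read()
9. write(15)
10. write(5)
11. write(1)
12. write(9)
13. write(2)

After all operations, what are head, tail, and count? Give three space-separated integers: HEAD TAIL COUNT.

After op 1 (write(19)): arr=[19 _ _ _] head=0 tail=1 count=1
After op 2 (read()): arr=[19 _ _ _] head=1 tail=1 count=0
After op 3 (write(4)): arr=[19 4 _ _] head=1 tail=2 count=1
After op 4 (write(11)): arr=[19 4 11 _] head=1 tail=3 count=2
After op 5 (read()): arr=[19 4 11 _] head=2 tail=3 count=1
After op 6 (read()): arr=[19 4 11 _] head=3 tail=3 count=0
After op 7 (write(17)): arr=[19 4 11 17] head=3 tail=0 count=1
After op 8 (read()): arr=[19 4 11 17] head=0 tail=0 count=0
After op 9 (write(15)): arr=[15 4 11 17] head=0 tail=1 count=1
After op 10 (write(5)): arr=[15 5 11 17] head=0 tail=2 count=2
After op 11 (write(1)): arr=[15 5 1 17] head=0 tail=3 count=3
After op 12 (write(9)): arr=[15 5 1 9] head=0 tail=0 count=4
After op 13 (write(2)): arr=[2 5 1 9] head=1 tail=1 count=4

Answer: 1 1 4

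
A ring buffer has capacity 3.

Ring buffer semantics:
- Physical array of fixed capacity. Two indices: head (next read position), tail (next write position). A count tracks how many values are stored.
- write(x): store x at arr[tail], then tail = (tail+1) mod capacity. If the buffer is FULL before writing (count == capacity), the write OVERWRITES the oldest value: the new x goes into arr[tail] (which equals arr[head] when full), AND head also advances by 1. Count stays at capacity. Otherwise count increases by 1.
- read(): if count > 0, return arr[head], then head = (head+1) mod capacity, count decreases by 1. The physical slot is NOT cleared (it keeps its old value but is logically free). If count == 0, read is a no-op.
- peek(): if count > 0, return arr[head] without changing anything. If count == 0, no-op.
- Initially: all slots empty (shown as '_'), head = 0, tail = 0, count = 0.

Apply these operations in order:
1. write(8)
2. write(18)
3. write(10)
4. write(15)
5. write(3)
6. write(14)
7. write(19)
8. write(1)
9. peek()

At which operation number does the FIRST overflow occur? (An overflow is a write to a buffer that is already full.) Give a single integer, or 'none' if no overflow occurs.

After op 1 (write(8)): arr=[8 _ _] head=0 tail=1 count=1
After op 2 (write(18)): arr=[8 18 _] head=0 tail=2 count=2
After op 3 (write(10)): arr=[8 18 10] head=0 tail=0 count=3
After op 4 (write(15)): arr=[15 18 10] head=1 tail=1 count=3
After op 5 (write(3)): arr=[15 3 10] head=2 tail=2 count=3
After op 6 (write(14)): arr=[15 3 14] head=0 tail=0 count=3
After op 7 (write(19)): arr=[19 3 14] head=1 tail=1 count=3
After op 8 (write(1)): arr=[19 1 14] head=2 tail=2 count=3
After op 9 (peek()): arr=[19 1 14] head=2 tail=2 count=3

Answer: 4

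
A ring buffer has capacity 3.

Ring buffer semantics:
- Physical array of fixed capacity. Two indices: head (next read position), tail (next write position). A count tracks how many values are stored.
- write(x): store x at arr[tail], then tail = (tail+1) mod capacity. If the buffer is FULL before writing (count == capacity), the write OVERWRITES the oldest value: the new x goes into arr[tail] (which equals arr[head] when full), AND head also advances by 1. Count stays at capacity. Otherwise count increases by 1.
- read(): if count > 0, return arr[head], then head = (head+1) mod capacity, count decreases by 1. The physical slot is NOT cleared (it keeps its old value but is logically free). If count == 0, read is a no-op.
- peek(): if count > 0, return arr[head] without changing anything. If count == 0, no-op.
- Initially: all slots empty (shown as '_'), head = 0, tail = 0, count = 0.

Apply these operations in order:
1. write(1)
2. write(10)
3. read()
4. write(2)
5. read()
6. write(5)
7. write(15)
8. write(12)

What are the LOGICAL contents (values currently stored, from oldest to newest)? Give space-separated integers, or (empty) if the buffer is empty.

After op 1 (write(1)): arr=[1 _ _] head=0 tail=1 count=1
After op 2 (write(10)): arr=[1 10 _] head=0 tail=2 count=2
After op 3 (read()): arr=[1 10 _] head=1 tail=2 count=1
After op 4 (write(2)): arr=[1 10 2] head=1 tail=0 count=2
After op 5 (read()): arr=[1 10 2] head=2 tail=0 count=1
After op 6 (write(5)): arr=[5 10 2] head=2 tail=1 count=2
After op 7 (write(15)): arr=[5 15 2] head=2 tail=2 count=3
After op 8 (write(12)): arr=[5 15 12] head=0 tail=0 count=3

Answer: 5 15 12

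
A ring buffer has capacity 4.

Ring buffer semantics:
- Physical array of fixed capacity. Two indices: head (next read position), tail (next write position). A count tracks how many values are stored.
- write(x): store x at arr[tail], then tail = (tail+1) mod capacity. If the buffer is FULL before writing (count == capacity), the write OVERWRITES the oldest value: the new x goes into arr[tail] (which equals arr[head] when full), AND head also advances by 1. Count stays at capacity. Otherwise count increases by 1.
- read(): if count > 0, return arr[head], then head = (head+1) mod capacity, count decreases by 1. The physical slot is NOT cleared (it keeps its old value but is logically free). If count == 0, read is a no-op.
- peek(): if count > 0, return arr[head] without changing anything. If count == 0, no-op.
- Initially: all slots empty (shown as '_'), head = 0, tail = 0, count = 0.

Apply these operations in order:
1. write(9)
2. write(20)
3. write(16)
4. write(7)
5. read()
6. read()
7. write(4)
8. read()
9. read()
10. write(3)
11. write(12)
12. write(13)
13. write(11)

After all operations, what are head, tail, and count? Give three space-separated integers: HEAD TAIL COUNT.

After op 1 (write(9)): arr=[9 _ _ _] head=0 tail=1 count=1
After op 2 (write(20)): arr=[9 20 _ _] head=0 tail=2 count=2
After op 3 (write(16)): arr=[9 20 16 _] head=0 tail=3 count=3
After op 4 (write(7)): arr=[9 20 16 7] head=0 tail=0 count=4
After op 5 (read()): arr=[9 20 16 7] head=1 tail=0 count=3
After op 6 (read()): arr=[9 20 16 7] head=2 tail=0 count=2
After op 7 (write(4)): arr=[4 20 16 7] head=2 tail=1 count=3
After op 8 (read()): arr=[4 20 16 7] head=3 tail=1 count=2
After op 9 (read()): arr=[4 20 16 7] head=0 tail=1 count=1
After op 10 (write(3)): arr=[4 3 16 7] head=0 tail=2 count=2
After op 11 (write(12)): arr=[4 3 12 7] head=0 tail=3 count=3
After op 12 (write(13)): arr=[4 3 12 13] head=0 tail=0 count=4
After op 13 (write(11)): arr=[11 3 12 13] head=1 tail=1 count=4

Answer: 1 1 4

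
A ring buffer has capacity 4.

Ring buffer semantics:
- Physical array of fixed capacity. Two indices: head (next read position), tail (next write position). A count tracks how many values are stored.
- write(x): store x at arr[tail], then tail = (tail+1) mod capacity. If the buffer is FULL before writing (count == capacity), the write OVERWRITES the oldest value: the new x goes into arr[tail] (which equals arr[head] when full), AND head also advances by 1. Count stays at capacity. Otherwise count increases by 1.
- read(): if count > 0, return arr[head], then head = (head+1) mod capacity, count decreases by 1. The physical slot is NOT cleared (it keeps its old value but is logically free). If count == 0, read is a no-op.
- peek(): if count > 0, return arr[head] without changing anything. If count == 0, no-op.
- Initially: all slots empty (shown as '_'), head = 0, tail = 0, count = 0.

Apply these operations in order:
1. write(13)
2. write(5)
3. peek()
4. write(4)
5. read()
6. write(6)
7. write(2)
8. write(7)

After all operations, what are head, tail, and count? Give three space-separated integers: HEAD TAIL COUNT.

After op 1 (write(13)): arr=[13 _ _ _] head=0 tail=1 count=1
After op 2 (write(5)): arr=[13 5 _ _] head=0 tail=2 count=2
After op 3 (peek()): arr=[13 5 _ _] head=0 tail=2 count=2
After op 4 (write(4)): arr=[13 5 4 _] head=0 tail=3 count=3
After op 5 (read()): arr=[13 5 4 _] head=1 tail=3 count=2
After op 6 (write(6)): arr=[13 5 4 6] head=1 tail=0 count=3
After op 7 (write(2)): arr=[2 5 4 6] head=1 tail=1 count=4
After op 8 (write(7)): arr=[2 7 4 6] head=2 tail=2 count=4

Answer: 2 2 4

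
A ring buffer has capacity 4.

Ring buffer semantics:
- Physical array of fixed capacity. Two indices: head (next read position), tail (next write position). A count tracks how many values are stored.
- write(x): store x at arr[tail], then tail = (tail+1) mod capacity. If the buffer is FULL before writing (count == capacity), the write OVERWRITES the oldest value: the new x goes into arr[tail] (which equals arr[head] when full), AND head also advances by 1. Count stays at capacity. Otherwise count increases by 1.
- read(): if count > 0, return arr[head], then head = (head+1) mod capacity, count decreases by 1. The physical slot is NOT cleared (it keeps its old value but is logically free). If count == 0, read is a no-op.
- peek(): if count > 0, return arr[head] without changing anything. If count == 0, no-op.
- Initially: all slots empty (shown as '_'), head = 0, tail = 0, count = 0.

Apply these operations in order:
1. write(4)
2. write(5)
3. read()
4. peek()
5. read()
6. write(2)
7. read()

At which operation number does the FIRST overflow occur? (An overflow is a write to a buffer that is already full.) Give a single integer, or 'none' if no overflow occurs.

After op 1 (write(4)): arr=[4 _ _ _] head=0 tail=1 count=1
After op 2 (write(5)): arr=[4 5 _ _] head=0 tail=2 count=2
After op 3 (read()): arr=[4 5 _ _] head=1 tail=2 count=1
After op 4 (peek()): arr=[4 5 _ _] head=1 tail=2 count=1
After op 5 (read()): arr=[4 5 _ _] head=2 tail=2 count=0
After op 6 (write(2)): arr=[4 5 2 _] head=2 tail=3 count=1
After op 7 (read()): arr=[4 5 2 _] head=3 tail=3 count=0

Answer: none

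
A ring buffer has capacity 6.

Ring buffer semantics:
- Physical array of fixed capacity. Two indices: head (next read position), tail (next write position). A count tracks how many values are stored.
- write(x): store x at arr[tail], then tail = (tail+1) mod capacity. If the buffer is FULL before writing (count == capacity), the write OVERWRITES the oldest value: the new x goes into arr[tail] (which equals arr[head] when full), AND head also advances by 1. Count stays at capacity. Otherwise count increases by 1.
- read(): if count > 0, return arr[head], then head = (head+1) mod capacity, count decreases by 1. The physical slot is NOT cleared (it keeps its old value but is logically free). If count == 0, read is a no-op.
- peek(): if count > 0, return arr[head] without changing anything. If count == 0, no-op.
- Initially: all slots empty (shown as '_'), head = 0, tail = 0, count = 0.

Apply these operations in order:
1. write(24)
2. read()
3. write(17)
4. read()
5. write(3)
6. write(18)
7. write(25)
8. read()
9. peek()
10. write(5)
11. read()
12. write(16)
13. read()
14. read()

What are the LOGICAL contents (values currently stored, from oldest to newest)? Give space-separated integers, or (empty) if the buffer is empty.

After op 1 (write(24)): arr=[24 _ _ _ _ _] head=0 tail=1 count=1
After op 2 (read()): arr=[24 _ _ _ _ _] head=1 tail=1 count=0
After op 3 (write(17)): arr=[24 17 _ _ _ _] head=1 tail=2 count=1
After op 4 (read()): arr=[24 17 _ _ _ _] head=2 tail=2 count=0
After op 5 (write(3)): arr=[24 17 3 _ _ _] head=2 tail=3 count=1
After op 6 (write(18)): arr=[24 17 3 18 _ _] head=2 tail=4 count=2
After op 7 (write(25)): arr=[24 17 3 18 25 _] head=2 tail=5 count=3
After op 8 (read()): arr=[24 17 3 18 25 _] head=3 tail=5 count=2
After op 9 (peek()): arr=[24 17 3 18 25 _] head=3 tail=5 count=2
After op 10 (write(5)): arr=[24 17 3 18 25 5] head=3 tail=0 count=3
After op 11 (read()): arr=[24 17 3 18 25 5] head=4 tail=0 count=2
After op 12 (write(16)): arr=[16 17 3 18 25 5] head=4 tail=1 count=3
After op 13 (read()): arr=[16 17 3 18 25 5] head=5 tail=1 count=2
After op 14 (read()): arr=[16 17 3 18 25 5] head=0 tail=1 count=1

Answer: 16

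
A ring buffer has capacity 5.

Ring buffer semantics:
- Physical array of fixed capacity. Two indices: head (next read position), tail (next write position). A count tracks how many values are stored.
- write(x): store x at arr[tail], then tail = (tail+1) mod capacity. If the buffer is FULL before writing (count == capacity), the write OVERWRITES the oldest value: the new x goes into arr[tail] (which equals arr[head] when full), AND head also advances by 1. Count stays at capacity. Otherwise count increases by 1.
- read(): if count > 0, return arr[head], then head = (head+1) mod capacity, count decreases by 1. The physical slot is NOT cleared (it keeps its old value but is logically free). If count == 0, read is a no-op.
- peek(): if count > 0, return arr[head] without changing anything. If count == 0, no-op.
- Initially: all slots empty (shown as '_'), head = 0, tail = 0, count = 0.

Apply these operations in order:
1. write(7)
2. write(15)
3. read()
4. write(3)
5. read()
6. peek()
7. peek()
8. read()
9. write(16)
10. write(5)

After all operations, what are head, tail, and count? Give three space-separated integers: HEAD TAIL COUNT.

After op 1 (write(7)): arr=[7 _ _ _ _] head=0 tail=1 count=1
After op 2 (write(15)): arr=[7 15 _ _ _] head=0 tail=2 count=2
After op 3 (read()): arr=[7 15 _ _ _] head=1 tail=2 count=1
After op 4 (write(3)): arr=[7 15 3 _ _] head=1 tail=3 count=2
After op 5 (read()): arr=[7 15 3 _ _] head=2 tail=3 count=1
After op 6 (peek()): arr=[7 15 3 _ _] head=2 tail=3 count=1
After op 7 (peek()): arr=[7 15 3 _ _] head=2 tail=3 count=1
After op 8 (read()): arr=[7 15 3 _ _] head=3 tail=3 count=0
After op 9 (write(16)): arr=[7 15 3 16 _] head=3 tail=4 count=1
After op 10 (write(5)): arr=[7 15 3 16 5] head=3 tail=0 count=2

Answer: 3 0 2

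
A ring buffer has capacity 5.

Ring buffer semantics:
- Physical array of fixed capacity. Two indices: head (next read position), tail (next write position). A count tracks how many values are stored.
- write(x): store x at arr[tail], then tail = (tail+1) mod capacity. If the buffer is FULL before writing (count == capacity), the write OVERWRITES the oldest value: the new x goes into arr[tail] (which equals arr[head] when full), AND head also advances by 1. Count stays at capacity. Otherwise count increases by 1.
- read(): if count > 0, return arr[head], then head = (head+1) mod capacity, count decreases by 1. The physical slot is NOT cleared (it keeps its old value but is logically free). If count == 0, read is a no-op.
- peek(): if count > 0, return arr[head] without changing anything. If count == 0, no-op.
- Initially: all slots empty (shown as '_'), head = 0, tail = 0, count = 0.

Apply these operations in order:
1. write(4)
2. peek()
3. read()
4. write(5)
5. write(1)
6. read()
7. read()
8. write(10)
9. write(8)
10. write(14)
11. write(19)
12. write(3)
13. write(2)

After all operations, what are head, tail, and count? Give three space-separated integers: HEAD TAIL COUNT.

Answer: 4 4 5

Derivation:
After op 1 (write(4)): arr=[4 _ _ _ _] head=0 tail=1 count=1
After op 2 (peek()): arr=[4 _ _ _ _] head=0 tail=1 count=1
After op 3 (read()): arr=[4 _ _ _ _] head=1 tail=1 count=0
After op 4 (write(5)): arr=[4 5 _ _ _] head=1 tail=2 count=1
After op 5 (write(1)): arr=[4 5 1 _ _] head=1 tail=3 count=2
After op 6 (read()): arr=[4 5 1 _ _] head=2 tail=3 count=1
After op 7 (read()): arr=[4 5 1 _ _] head=3 tail=3 count=0
After op 8 (write(10)): arr=[4 5 1 10 _] head=3 tail=4 count=1
After op 9 (write(8)): arr=[4 5 1 10 8] head=3 tail=0 count=2
After op 10 (write(14)): arr=[14 5 1 10 8] head=3 tail=1 count=3
After op 11 (write(19)): arr=[14 19 1 10 8] head=3 tail=2 count=4
After op 12 (write(3)): arr=[14 19 3 10 8] head=3 tail=3 count=5
After op 13 (write(2)): arr=[14 19 3 2 8] head=4 tail=4 count=5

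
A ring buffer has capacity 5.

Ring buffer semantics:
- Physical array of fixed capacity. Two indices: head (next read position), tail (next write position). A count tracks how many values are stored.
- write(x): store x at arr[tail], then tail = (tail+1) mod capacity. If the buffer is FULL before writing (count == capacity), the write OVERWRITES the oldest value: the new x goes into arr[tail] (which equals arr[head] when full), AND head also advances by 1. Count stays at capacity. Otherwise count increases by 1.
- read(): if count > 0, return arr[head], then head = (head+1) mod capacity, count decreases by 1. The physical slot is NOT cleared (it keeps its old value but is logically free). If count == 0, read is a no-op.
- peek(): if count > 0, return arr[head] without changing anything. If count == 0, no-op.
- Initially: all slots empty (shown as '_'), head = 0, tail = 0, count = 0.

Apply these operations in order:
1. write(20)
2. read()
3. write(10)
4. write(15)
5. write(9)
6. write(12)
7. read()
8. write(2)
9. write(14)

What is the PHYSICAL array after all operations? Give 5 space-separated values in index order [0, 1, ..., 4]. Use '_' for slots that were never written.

Answer: 2 14 15 9 12

Derivation:
After op 1 (write(20)): arr=[20 _ _ _ _] head=0 tail=1 count=1
After op 2 (read()): arr=[20 _ _ _ _] head=1 tail=1 count=0
After op 3 (write(10)): arr=[20 10 _ _ _] head=1 tail=2 count=1
After op 4 (write(15)): arr=[20 10 15 _ _] head=1 tail=3 count=2
After op 5 (write(9)): arr=[20 10 15 9 _] head=1 tail=4 count=3
After op 6 (write(12)): arr=[20 10 15 9 12] head=1 tail=0 count=4
After op 7 (read()): arr=[20 10 15 9 12] head=2 tail=0 count=3
After op 8 (write(2)): arr=[2 10 15 9 12] head=2 tail=1 count=4
After op 9 (write(14)): arr=[2 14 15 9 12] head=2 tail=2 count=5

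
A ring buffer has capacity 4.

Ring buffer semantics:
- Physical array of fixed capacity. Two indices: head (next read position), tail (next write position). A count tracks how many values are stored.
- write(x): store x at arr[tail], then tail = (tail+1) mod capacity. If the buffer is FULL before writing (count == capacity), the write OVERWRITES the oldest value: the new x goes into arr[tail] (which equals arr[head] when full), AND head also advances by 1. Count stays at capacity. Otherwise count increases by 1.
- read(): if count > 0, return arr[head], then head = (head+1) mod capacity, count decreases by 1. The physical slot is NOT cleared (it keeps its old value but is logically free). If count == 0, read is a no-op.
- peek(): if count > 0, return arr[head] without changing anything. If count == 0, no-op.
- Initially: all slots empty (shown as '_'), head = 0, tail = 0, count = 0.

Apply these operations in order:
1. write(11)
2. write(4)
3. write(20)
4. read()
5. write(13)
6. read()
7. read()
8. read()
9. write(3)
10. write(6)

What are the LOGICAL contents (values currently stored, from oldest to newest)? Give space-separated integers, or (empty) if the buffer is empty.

Answer: 3 6

Derivation:
After op 1 (write(11)): arr=[11 _ _ _] head=0 tail=1 count=1
After op 2 (write(4)): arr=[11 4 _ _] head=0 tail=2 count=2
After op 3 (write(20)): arr=[11 4 20 _] head=0 tail=3 count=3
After op 4 (read()): arr=[11 4 20 _] head=1 tail=3 count=2
After op 5 (write(13)): arr=[11 4 20 13] head=1 tail=0 count=3
After op 6 (read()): arr=[11 4 20 13] head=2 tail=0 count=2
After op 7 (read()): arr=[11 4 20 13] head=3 tail=0 count=1
After op 8 (read()): arr=[11 4 20 13] head=0 tail=0 count=0
After op 9 (write(3)): arr=[3 4 20 13] head=0 tail=1 count=1
After op 10 (write(6)): arr=[3 6 20 13] head=0 tail=2 count=2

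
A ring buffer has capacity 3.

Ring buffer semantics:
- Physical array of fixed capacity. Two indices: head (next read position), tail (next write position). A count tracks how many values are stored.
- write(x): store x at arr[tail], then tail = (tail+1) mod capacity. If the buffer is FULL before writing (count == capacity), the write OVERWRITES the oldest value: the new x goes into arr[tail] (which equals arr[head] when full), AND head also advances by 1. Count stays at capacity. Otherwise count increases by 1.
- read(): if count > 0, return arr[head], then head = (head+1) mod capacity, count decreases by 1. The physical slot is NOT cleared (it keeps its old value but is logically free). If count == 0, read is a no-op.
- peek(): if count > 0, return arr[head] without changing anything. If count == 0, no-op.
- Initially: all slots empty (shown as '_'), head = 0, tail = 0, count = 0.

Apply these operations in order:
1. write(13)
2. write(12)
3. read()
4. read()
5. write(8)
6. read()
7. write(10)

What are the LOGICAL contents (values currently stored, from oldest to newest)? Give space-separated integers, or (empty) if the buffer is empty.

After op 1 (write(13)): arr=[13 _ _] head=0 tail=1 count=1
After op 2 (write(12)): arr=[13 12 _] head=0 tail=2 count=2
After op 3 (read()): arr=[13 12 _] head=1 tail=2 count=1
After op 4 (read()): arr=[13 12 _] head=2 tail=2 count=0
After op 5 (write(8)): arr=[13 12 8] head=2 tail=0 count=1
After op 6 (read()): arr=[13 12 8] head=0 tail=0 count=0
After op 7 (write(10)): arr=[10 12 8] head=0 tail=1 count=1

Answer: 10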